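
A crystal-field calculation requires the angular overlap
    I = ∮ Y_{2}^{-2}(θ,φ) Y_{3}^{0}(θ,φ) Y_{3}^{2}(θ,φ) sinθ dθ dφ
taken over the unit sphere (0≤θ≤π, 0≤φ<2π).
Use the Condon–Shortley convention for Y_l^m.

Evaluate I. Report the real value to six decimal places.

-0.188063

m-sum 0 ✓  L=8 even ✓  1≤3≤5 ✓
Π(2lᵢ+1) = 5×7×7 = 245
triangle coeff Δ(2,3,3) = 1/3780
Σ_t [0,2]: t=0:+1/24 t=1:−1/4 t=2:+1/24 = -1/6
(3j)²=4/105 [(2 3 3; 0 0 0)], sign=+1
Σ_t [2,2]: t=2:+1/24 = 1/24
(3j)²=1/21 [(2 3 3; -2 0 2)], sign=-1
⇒ 4πI² = 4/9
I = (-1)√(4/9/(4π)) = -0.18806319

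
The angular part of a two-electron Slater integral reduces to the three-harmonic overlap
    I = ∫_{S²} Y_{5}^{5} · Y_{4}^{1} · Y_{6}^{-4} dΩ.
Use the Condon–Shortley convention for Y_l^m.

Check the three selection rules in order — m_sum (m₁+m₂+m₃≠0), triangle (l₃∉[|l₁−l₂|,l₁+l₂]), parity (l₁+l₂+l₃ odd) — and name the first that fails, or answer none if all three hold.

m_sum

Σmᵢ = 2  ✗
l₃∈[|l₁−l₂|,l₁+l₂]=[1,9], have l₃=6
Σlᵢ = 15 ⇒ odd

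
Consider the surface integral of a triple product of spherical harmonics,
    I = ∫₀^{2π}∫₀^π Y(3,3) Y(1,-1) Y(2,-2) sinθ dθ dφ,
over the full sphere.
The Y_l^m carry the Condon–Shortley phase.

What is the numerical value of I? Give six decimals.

-0.319865

Checks pass: Σm=0; 6 even; l₃=2∈[2,4].
(2·3+1)(2·1+1)(2·2+1) = 105
Δ: 2! 4! 0! / 7! → 1/105
sum: t=1:−1/4 = -1/4
3j²(3 1 2; 0 0 0) = Δ·Π!·Σ² = 3/35  (sign -1)
sum: t=0:+1/48 = 1/48
3j²(3 1 2; 3 -1 -2) = Δ·Π!·Σ² = 1/7  (sign +1)
combine: 4πI² = 105·3/35·1/7 = 9/7
take √, sign -1: I = -0.31986543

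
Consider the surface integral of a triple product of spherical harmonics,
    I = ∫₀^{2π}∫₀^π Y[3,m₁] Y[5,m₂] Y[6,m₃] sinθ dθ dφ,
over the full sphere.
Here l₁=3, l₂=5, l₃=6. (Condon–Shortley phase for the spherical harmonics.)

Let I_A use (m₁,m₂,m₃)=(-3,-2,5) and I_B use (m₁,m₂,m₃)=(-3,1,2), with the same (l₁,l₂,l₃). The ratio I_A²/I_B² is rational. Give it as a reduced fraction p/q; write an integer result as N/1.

33/35

l's match ⇒ only the (l;m) 3-j factors differ between A and B.
A: triangle coeff Δ(3,5,6) = 1/675675; Σ_t [2,2]: t=2:+1/241920 = 1/241920; (3j)²=2/91 [(3 5 6; -3 -2 5)], sign=-1
B: triangle coeff Δ(3,5,6) = 1/675675; Σ_t [2,2]: t=2:+1/27648 = 1/27648; (3j)²=10/429 [(3 5 6; -3 1 2)], sign=+1
I_A²/I_B² = (2/91)/(10/429) = 33/35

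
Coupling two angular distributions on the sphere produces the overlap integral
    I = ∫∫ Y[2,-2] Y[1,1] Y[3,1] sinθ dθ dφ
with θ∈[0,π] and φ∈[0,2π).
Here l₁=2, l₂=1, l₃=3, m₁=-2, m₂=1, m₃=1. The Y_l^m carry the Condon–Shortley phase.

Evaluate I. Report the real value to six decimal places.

Rules hold: Σm=0, L=6 even, 1≤3≤3.
N = 5·3·7 = 105
Δ = 0!·4!·2!/7! = 1/105
Racah Σ t=0..0: t=0:+1/4 = 1/4
⇒ 3j(2 1 3; 0 0 0)² = 3/35, sgn -1
Racah Σ t=0..0: t=0:+1/48 = 1/48
⇒ 3j(2 1 3; -2 1 1)² = 1/105, sgn +1
4πI² = N·(3j₀)²·(3jₘ)² = 3/35
I = -1·√(0.0857143/4π) = -0.08258890

-0.082589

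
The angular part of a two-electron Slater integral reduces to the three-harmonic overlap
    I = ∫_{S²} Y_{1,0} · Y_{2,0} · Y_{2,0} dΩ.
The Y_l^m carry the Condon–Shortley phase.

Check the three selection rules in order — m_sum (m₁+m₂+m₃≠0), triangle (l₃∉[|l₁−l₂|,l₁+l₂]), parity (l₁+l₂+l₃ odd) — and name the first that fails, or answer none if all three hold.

parity

azimuthal sum: 0 + 0 + 0 = 0  ✓
1 ≤ 2 ≤ 3 (triangle on l)  ✓
L = 1 + 2 + 2 = 5 (odd)  ✗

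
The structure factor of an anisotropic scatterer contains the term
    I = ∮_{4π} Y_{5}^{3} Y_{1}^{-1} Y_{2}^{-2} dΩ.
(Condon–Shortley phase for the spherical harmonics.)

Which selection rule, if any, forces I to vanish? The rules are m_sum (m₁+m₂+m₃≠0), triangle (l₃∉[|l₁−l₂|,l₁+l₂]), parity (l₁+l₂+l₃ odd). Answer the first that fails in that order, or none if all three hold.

triangle

azimuthal sum: 3 − 1 − 2 = 0  ✓
4 ≤ 2 ≤ 6 (triangle on l)  ✗
L = 5 + 1 + 2 = 8 (even)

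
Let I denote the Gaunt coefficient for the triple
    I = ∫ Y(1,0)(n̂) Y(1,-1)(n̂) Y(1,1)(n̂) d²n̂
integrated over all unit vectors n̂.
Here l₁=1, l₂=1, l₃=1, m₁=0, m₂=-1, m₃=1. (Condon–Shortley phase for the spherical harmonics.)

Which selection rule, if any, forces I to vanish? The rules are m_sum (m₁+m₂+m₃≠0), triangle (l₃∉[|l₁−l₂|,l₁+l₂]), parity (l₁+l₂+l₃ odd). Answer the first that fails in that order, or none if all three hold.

parity

m₁+m₂+m₃ = 0 − 1 + 1 = 0  ✓
triangle: |1−1|=0 ≤ l₃=1 ≤ 1+1=2  ✓
parity: l₁+l₂+l₃ = 3 is odd  ✗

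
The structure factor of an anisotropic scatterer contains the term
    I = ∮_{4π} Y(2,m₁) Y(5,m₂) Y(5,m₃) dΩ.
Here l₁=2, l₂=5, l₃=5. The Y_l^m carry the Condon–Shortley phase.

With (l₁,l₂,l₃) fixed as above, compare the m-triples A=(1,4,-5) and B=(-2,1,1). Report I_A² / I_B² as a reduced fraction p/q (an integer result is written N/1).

9/10

l's match ⇒ only the (l;m) 3-j factors differ between A and B.
A: triangle coeff Δ(2,5,5) = 1/38610; Σ_t [1,1]: t=1:−1/80640 = -1/80640; (3j)²=9/286 [(2 5 5; 1 4 -5)], sign=-1
B: triangle coeff Δ(2,5,5) = 1/38610; Σ_t [2,2]: t=2:+1/2304 = 1/2304; (3j)²=5/143 [(2 5 5; -2 1 1)], sign=+1
I_A²/I_B² = (9/286)/(5/143) = 9/10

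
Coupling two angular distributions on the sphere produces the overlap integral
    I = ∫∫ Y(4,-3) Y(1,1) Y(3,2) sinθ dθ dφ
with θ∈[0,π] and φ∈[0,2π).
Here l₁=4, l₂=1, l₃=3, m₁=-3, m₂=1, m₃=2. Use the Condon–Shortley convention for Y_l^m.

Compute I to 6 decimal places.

m-sum 0 ✓  L=8 even ✓  3≤3≤5 ✓
Π(2lᵢ+1) = 9×3×7 = 189
triangle coeff Δ(4,1,3) = 1/252
Σ_t [1,1]: t=1:−1/36 = -1/36
(3j)²=4/63 [(4 1 3; 0 0 0)], sign=+1
Σ_t [2,2]: t=2:+1/240 = 1/240
(3j)²=1/12 [(4 1 3; -3 1 2)], sign=-1
⇒ 4πI² = 1/1
I = (-1)√(1/1/(4π)) = -0.28209479

-0.282095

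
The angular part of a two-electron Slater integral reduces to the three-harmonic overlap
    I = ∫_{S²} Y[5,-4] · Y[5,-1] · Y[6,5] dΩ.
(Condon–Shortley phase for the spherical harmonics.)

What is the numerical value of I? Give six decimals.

0.158629

m-sum 0 ✓  L=16 even ✓  0≤6≤10 ✓
Π(2lᵢ+1) = 11×11×13 = 1573
triangle coeff Δ(5,5,6) = 1/28588560
Σ_t [0,4]: t=0:+1/345600 t=1:−1/13824 t=2:+1/5184 t=3:−1/13824 t=4:+1/345600 = 7/129600
(3j)²=80/7293 [(5 5 6; 0 0 0)], sign=+1
Σ_t [3,4]: t=3:−1/518400 t=4:+1/2073600 = -1/691200
(3j)²=81/4420 [(5 5 6; -4 -1 5)], sign=+1
⇒ 4πI² = 1188/3757
I = (+1)√(1188/3757/(4π)) = 0.15862904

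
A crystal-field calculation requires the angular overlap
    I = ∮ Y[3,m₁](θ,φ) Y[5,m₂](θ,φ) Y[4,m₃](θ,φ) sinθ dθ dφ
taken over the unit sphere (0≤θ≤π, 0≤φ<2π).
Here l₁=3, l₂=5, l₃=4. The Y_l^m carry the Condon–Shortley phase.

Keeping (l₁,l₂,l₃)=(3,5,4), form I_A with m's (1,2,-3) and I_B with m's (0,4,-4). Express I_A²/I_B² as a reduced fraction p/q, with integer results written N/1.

l's match ⇒ only the (l;m) 3-j factors differ between A and B.
A: triangle coeff Δ(3,5,4) = 1/180180; Σ_t [1,2]: t=1:−1/4320 t=2:+1/960 = 7/8640; (3j)²=343/12870 [(3 5 4; 1 2 -3)], sign=-1
B: triangle coeff Δ(3,5,4) = 1/180180; Σ_t [3,3]: t=3:−1/8640 = -1/8640; (3j)²=28/715 [(3 5 4; 0 4 -4)], sign=-1
I_A²/I_B² = (343/12870)/(28/715) = 49/72

49/72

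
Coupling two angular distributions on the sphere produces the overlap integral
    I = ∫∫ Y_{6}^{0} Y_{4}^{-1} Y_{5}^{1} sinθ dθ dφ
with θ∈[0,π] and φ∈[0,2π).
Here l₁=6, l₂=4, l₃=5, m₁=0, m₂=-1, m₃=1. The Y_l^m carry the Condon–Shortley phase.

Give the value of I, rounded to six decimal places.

0.000000

l₁+l₂+l₃=15 is odd: 3j(l;000)=0 ⇒ I=0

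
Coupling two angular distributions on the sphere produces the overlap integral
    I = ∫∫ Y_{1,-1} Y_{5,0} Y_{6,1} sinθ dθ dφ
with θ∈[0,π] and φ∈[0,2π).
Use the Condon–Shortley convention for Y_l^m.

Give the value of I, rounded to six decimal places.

Rules hold: Σm=0, L=12 even, 4≤6≤6.
N = 3·11·13 = 429
Δ = 0!·2!·10!/13! = 1/858
Racah Σ t=0..0: t=0:+1/14400 = 1/14400
⇒ 3j(1 5 6; 0 0 0)² = 6/143, sgn +1
Racah Σ t=0..0: t=0:+1/28800 = 1/28800
⇒ 3j(1 5 6; -1 0 1)² = 7/286, sgn -1
4πI² = N·(3j₀)²·(3jₘ)² = 63/143
I = -1·√(0.440559/4π) = -0.18723944

-0.187239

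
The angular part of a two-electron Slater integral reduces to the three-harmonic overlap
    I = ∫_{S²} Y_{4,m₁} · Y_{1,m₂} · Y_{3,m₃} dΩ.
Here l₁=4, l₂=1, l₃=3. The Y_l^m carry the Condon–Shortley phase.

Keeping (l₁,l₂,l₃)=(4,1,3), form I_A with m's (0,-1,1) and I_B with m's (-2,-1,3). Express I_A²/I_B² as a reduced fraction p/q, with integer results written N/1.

6/1

Same 4,1,3: normalisation and zero-m 3j drop out of the ratio.
A: Δ: 2! 6! 0! / 9! → 1/252; sum: t=0:+1/96 = 1/96; 3j²(4 1 3; 0 -1 1) = Δ·Π!·Σ² = 1/42  (sign +1)
B: Δ: 2! 6! 0! / 9! → 1/252; sum: t=0:+1/1440 = 1/1440; 3j²(4 1 3; -2 -1 3) = Δ·Π!·Σ² = 1/252  (sign +1)
I_A²/I_B² = (1/42)/(1/252) = 6/1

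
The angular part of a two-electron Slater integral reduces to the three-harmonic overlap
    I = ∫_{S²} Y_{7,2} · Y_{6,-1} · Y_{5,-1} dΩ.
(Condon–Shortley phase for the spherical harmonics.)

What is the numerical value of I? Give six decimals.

0.118315

Checks pass: Σm=0; 18 even; l₃=5∈[1,13].
(2·7+1)(2·6+1)(2·5+1) = 2145
Δ: 8! 6! 4! / 19! → 1/174594420
sum: t=2:+1/4147200 t=3:−1/207360 t=4:+1/82944 t=5:−1/207360 t=6:+1/4147200 = 1/345600
3j²(7 6 5; 0 0 0) = Δ·Π!·Σ² = 420/46189  (sign -1)
sum: t=1:−1/5806080 t=2:+1/311040 t=3:−1/138240 t=4:+1/414720 t=5:−1/12441600 = -1/537600
3j²(7 6 5; 2 -1 -1) = Δ·Π!·Σ² = 2916/323323  (sign -1)
combine: 4πI² = 2145·420/46189·2916/323323 = 2624400/14919047
take √, sign +1: I = 0.11831493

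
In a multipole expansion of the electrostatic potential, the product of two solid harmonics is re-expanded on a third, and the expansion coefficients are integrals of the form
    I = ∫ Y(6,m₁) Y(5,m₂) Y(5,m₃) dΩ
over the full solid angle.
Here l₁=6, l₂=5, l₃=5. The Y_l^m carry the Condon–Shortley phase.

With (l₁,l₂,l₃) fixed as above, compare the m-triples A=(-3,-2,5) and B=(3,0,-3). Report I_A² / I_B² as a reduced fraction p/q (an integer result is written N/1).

42/25

Same 6,5,5: normalisation and zero-m 3j drop out of the ratio.
A: Δ: 6! 6! 4! / 17! → 1/28588560; sum: t=3:−1/622080 = -1/622080; 3j²(6 5 5; -3 -2 5) = Δ·Π!·Σ² = 105/4862  (sign -1)
B: Δ: 6! 6! 4! / 17! → 1/28588560; sum: t=1:−1/138240 t=2:+1/34560 t=3:−1/103680 = 1/82944; 3j²(6 5 5; 3 0 -3) = Δ·Π!·Σ² = 125/9724  (sign +1)
I_A²/I_B² = (105/4862)/(125/9724) = 42/25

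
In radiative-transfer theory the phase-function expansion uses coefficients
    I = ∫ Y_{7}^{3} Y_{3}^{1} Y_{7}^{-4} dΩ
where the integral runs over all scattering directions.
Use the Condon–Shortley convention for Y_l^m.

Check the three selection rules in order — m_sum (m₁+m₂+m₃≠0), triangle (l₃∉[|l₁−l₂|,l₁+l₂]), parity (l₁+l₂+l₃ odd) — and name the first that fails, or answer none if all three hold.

m₁+m₂+m₃ = 3 + 1 − 4 = 0  ✓
triangle: |7−3|=4 ≤ l₃=7 ≤ 7+3=10  ✓
parity: l₁+l₂+l₃ = 17 is odd  ✗

parity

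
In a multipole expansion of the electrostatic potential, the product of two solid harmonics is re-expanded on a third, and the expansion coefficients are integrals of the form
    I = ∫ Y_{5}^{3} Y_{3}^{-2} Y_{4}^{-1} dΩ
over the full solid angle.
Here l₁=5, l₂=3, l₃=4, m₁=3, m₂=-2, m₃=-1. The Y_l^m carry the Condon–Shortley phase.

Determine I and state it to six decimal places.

-0.035836

Checks pass: Σm=0; 12 even; l₃=4∈[2,8].
(2·5+1)(2·3+1)(2·4+1) = 693
Δ: 4! 6! 2! / 13! → 1/180180
sum: t=1:−1/576 t=2:+1/144 t=3:−1/576 = 1/288
3j²(5 3 4; 0 0 0) = Δ·Π!·Σ² = 20/1001  (sign +1)
sum: t=0:+1/1152 t=1:−1/1440 = 1/5760
3j²(5 3 4; 3 -2 -1) = Δ·Π!·Σ² = 1/858  (sign -1)
combine: 4πI² = 693·20/1001·1/858 = 30/1859
take √, sign -1: I = -0.03583571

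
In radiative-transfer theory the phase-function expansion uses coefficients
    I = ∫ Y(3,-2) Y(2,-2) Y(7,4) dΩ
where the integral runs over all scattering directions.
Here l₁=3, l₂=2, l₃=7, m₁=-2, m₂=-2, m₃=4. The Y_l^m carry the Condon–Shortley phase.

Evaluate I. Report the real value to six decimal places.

triangle: need 1≤l₃≤5, have 7; I=0

0.000000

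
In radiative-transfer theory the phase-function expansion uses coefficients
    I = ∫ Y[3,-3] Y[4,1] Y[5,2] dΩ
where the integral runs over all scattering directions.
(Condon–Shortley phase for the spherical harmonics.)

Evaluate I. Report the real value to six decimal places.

Checks pass: Σm=0; 12 even; l₃=5∈[1,7].
(2·3+1)(2·4+1)(2·5+1) = 693
Δ: 2! 4! 6! / 13! → 1/180180
sum: t=0:+1/576 t=1:−1/144 t=2:+1/576 = -1/288
3j²(3 4 5; 0 0 0) = Δ·Π!·Σ² = 20/1001  (sign +1)
sum: t=2:+1/1728 = 1/1728
3j²(3 4 5; -3 1 2) = Δ·Π!·Σ² = 25/858  (sign -1)
combine: 4πI² = 693·20/1001·25/858 = 750/1859
take √, sign -1: I = -0.17917854

-0.179179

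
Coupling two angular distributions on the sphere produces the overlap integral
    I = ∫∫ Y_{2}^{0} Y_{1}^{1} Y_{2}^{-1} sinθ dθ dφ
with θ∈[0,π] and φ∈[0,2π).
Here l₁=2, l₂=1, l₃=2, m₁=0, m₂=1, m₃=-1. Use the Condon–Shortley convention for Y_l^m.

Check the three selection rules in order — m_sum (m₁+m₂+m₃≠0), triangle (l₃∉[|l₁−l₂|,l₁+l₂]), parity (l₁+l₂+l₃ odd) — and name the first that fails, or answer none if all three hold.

m₁+m₂+m₃ = 0 + 1 − 1 = 0  ✓
triangle: |2−1|=1 ≤ l₃=2 ≤ 2+1=3  ✓
parity: l₁+l₂+l₃ = 5 is odd  ✗

parity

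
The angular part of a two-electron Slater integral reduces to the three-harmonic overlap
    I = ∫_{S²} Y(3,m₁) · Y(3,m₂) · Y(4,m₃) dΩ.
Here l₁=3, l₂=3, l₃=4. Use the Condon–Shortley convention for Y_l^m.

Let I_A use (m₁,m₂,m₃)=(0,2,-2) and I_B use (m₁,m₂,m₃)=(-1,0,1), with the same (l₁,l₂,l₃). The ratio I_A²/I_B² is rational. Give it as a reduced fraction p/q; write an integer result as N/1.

1/5

Same 3,3,4: normalisation and zero-m 3j drop out of the ratio.
A: Δ: 2! 4! 4! / 11! → 1/34650; sum: t=1:−1/96 t=2:+1/72 = 1/288; 3j²(3 3 4; 0 2 -2) = Δ·Π!·Σ² = 1/462  (sign +1)
B: Δ: 2! 4! 4! / 11! → 1/34650; sum: t=0:+1/288 t=1:−1/24 t=2:+1/48 = -5/288; 3j²(3 3 4; -1 0 1) = Δ·Π!·Σ² = 5/462  (sign +1)
I_A²/I_B² = (1/462)/(5/462) = 1/5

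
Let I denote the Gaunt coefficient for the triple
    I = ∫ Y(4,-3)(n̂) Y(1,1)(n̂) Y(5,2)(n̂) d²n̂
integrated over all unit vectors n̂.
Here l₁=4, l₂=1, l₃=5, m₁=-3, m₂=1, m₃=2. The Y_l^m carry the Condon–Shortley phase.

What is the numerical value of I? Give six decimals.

Checks pass: Σm=0; 10 even; l₃=5∈[3,5].
(2·4+1)(2·1+1)(2·5+1) = 297
Δ: 0! 8! 2! / 11! → 1/495
sum: t=0:+1/576 = 1/576
3j²(4 1 5; 0 0 0) = Δ·Π!·Σ² = 5/99  (sign -1)
sum: t=0:+1/10080 = 1/10080
3j²(4 1 5; -3 1 2) = Δ·Π!·Σ² = 1/165  (sign -1)
combine: 4πI² = 297·5/99·1/165 = 1/11
take √, sign +1: I = 0.08505478

0.085055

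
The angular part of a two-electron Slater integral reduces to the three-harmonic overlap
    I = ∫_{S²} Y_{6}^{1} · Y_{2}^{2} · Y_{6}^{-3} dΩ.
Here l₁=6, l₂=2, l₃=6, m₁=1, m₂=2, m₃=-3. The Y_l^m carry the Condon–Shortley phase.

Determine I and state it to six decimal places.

Rules hold: Σm=0, L=14 even, 4≤6≤8.
N = 13·5·13 = 845
Δ = 2!·10!·2!/15! = 1/90090
Racah Σ t=0..2: t=0:+1/69120 t=1:−1/14400 t=2:+1/69120 = -7/172800
⇒ 3j(6 2 6; 0 0 0)² = 14/715, sgn -1
Racah Σ t=2..2: t=2:+1/120960 = 1/120960
⇒ 3j(6 2 6; 1 2 -3)² = 24/1001, sgn -1
4πI² = N·(3j₀)²·(3jₘ)² = 48/121
I = +1·√(0.396694/4π) = 0.17767364

0.177674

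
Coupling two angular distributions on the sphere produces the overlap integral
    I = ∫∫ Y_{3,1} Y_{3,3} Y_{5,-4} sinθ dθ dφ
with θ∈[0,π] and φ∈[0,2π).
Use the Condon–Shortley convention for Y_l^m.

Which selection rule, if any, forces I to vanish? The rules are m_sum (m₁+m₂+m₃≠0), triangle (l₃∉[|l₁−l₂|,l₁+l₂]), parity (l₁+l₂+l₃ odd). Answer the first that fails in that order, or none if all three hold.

azimuthal sum: 1 + 3 − 4 = 0  ✓
0 ≤ 5 ≤ 6 (triangle on l)  ✓
L = 3 + 3 + 5 = 11 (odd)  ✗

parity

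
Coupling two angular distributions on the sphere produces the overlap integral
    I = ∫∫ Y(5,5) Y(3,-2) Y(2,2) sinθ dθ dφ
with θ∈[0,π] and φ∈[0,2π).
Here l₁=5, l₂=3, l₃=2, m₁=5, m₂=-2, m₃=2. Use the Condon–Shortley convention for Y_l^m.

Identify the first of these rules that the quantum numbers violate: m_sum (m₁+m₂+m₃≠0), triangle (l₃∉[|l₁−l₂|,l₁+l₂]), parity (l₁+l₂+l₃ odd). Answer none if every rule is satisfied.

Σmᵢ = 5  ✗
l₃∈[|l₁−l₂|,l₁+l₂]=[2,8], have l₃=2
Σlᵢ = 10 ⇒ even

m_sum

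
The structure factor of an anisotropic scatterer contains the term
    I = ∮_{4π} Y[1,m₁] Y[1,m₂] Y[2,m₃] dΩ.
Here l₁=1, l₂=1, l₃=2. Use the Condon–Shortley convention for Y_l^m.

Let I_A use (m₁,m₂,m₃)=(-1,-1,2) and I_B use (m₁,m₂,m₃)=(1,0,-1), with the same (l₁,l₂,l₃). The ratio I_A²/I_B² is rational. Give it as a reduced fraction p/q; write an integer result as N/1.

2/1

l's match ⇒ only the (l;m) 3-j factors differ between A and B.
A: triangle coeff Δ(1,1,2) = 1/30; Σ_t [0,0]: t=0:+1/4 = 1/4; (3j)²=1/5 [(1 1 2; -1 -1 2)], sign=+1
B: triangle coeff Δ(1,1,2) = 1/30; Σ_t [0,0]: t=0:+1/2 = 1/2; (3j)²=1/10 [(1 1 2; 1 0 -1)], sign=-1
I_A²/I_B² = (1/5)/(1/10) = 2/1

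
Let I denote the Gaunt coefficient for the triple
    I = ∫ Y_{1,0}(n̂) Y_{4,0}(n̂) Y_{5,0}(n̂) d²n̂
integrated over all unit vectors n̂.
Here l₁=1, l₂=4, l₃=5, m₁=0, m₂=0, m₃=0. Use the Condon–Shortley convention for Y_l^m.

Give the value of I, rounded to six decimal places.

0.245532

m-sum 0 ✓  L=10 even ✓  3≤5≤5 ✓
Π(2lᵢ+1) = 3×9×11 = 297
triangle coeff Δ(1,4,5) = 1/495
Σ_t [0,0]: t=0:+1/576 = 1/576
(3j)²=5/99 [(1 4 5; 0 0 0)], sign=-1
(m-triple is (0,0,0) — same symbol as above.)
⇒ 4πI² = 25/33
I = (+1)√(25/33/(4π)) = 0.24553200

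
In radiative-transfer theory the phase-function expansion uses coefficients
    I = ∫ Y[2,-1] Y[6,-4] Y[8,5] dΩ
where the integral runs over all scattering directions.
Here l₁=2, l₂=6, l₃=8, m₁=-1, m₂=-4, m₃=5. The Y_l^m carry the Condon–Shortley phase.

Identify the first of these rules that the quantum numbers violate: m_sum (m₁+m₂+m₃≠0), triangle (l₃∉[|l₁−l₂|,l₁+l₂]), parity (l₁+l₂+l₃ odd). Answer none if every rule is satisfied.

azimuthal sum: -1 − 4 + 5 = 0  ✓
4 ≤ 8 ≤ 8 (triangle on l)  ✓
L = 2 + 6 + 8 = 16 (even)  ✓

none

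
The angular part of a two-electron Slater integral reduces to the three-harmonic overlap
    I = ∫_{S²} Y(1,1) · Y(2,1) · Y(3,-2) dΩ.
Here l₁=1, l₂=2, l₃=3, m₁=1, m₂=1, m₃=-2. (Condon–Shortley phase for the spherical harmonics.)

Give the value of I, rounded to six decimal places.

Rules hold: Σm=0, L=6 even, 1≤3≤3.
N = 3·5·7 = 105
Δ = 0!·2!·4!/7! = 1/105
Racah Σ t=0..0: t=0:+1/4 = 1/4
⇒ 3j(1 2 3; 0 0 0)² = 3/35, sgn -1
Racah Σ t=0..0: t=0:+1/12 = 1/12
⇒ 3j(1 2 3; 1 1 -2)² = 2/21, sgn -1
4πI² = N·(3j₀)²·(3jₘ)² = 6/7
I = +1·√(0.857143/4π) = 0.26116903

0.261169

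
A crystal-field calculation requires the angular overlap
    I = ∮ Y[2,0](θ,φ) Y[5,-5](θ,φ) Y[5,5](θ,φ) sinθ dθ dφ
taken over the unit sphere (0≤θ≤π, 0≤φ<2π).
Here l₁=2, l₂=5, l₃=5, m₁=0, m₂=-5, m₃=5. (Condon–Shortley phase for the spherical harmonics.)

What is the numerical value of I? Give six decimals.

Rules hold: Σm=0, L=12 even, 3≤5≤7.
N = 5·11·11 = 605
Δ = 2!·2!·8!/13! = 1/38610
Racah Σ t=0..2: t=0:+1/2880 t=1:−1/576 t=2:+1/2880 = -1/960
⇒ 3j(2 5 5; 0 0 0)² = 10/429, sgn +1
Racah Σ t=0..0: t=0:+1/161280 = 1/161280
⇒ 3j(2 5 5; 0 -5 5)² = 15/286, sgn +1
4πI² = N·(3j₀)²·(3jₘ)² = 125/169
I = +1·√(0.739645/4π) = 0.24260890

0.242609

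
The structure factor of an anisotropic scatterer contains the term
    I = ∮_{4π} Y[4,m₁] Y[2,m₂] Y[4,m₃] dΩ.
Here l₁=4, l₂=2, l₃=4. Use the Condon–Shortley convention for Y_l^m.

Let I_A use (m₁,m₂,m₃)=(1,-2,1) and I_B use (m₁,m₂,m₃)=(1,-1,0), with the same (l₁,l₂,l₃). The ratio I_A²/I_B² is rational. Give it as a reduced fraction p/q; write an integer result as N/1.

20/1

l's match ⇒ only the (l;m) 3-j factors differ between A and B.
A: triangle coeff Δ(4,2,4) = 1/13860; Σ_t [0,0]: t=0:+1/144 = 1/144; (3j)²=10/231 [(4 2 4; 1 -2 1)], sign=-1
B: triangle coeff Δ(4,2,4) = 1/13860; Σ_t [0,1]: t=0:+1/72 t=1:−1/96 = 1/288; (3j)²=1/462 [(4 2 4; 1 -1 0)], sign=+1
I_A²/I_B² = (10/231)/(1/462) = 20/1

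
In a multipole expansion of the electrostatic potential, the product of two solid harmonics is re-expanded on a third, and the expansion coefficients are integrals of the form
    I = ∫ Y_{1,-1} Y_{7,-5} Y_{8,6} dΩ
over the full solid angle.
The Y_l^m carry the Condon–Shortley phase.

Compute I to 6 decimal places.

0.291881

Checks pass: Σm=0; 16 even; l₃=8∈[6,8].
(2·1+1)(2·7+1)(2·8+1) = 765
Δ: 0! 2! 14! / 17! → 1/2040
sum: t=0:+1/25401600 = 1/25401600
3j²(1 7 8; 0 0 0) = Δ·Π!·Σ² = 8/255  (sign +1)
sum: t=0:+1/1916006400 = 1/1916006400
3j²(1 7 8; -1 -5 6) = Δ·Π!·Σ² = 91/2040  (sign +1)
combine: 4πI² = 765·8/255·91/2040 = 91/85
take √, sign +1: I = 0.29188132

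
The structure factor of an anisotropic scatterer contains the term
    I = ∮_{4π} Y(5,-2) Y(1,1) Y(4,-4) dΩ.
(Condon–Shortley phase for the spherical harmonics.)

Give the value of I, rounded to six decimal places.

0.000000

-2 + 1 − 4 = -5 ≠ 0: azimuthal integral kills it; I = 0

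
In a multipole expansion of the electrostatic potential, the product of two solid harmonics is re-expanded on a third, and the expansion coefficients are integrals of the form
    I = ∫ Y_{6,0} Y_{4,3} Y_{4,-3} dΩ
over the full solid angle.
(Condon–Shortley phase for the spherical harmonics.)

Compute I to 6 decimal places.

-0.120915

m-sum 0 ✓  L=14 even ✓  2≤4≤10 ✓
Π(2lᵢ+1) = 13×9×9 = 1053
triangle coeff Δ(6,4,4) = 1/1261260
Σ_t [2,4]: t=2:+1/4608 t=3:−1/1296 t=4:+1/4608 = -7/20736
(3j)²=20/1287 [(6 4 4; 0 0 0)], sign=-1
Σ_t [5,6]: t=5:−1/28800 t=6:+1/518400 = -17/518400
(3j)²=289/25740 [(6 4 4; 0 3 -3)], sign=+1
⇒ 4πI² = 289/1573
I = (-1)√(289/1573/(4π)) = -0.12091485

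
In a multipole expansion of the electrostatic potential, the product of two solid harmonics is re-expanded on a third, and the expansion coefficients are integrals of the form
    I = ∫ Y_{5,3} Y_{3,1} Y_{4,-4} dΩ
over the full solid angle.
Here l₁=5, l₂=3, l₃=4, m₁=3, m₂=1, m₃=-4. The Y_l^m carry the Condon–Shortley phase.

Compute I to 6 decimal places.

Rules hold: Σm=0, L=12 even, 2≤4≤8.
N = 11·7·9 = 693
Δ = 4!·6!·2!/13! = 1/180180
Racah Σ t=1..3: t=1:−1/576 t=2:+1/144 t=3:−1/576 = 1/288
⇒ 3j(5 3 4; 0 0 0)² = 20/1001, sgn +1
Racah Σ t=2..2: t=2:+1/5760 = 1/5760
⇒ 3j(5 3 4; 3 1 -4)² = 56/2145, sgn +1
4πI² = N·(3j₀)²·(3jₘ)² = 672/1859
I = +1·√(0.361485/4π) = 0.16960553

0.169606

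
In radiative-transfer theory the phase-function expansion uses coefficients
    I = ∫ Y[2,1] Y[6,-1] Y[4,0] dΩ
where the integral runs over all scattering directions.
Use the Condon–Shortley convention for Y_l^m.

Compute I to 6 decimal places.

-0.210395

m-sum 0 ✓  L=12 even ✓  4≤4≤8 ✓
Π(2lᵢ+1) = 5×13×9 = 585
triangle coeff Δ(2,6,4) = 1/6435
Σ_t [2,2]: t=2:+1/2304 = 1/2304
(3j)²=5/143 [(2 6 4; 0 0 0)], sign=+1
Σ_t [1,1]: t=1:−1/3456 = -1/3456
(3j)²=35/1287 [(2 6 4; 1 -1 0)], sign=-1
⇒ 4πI² = 875/1573
I = (-1)√(875/1573/(4π)) = -0.21039467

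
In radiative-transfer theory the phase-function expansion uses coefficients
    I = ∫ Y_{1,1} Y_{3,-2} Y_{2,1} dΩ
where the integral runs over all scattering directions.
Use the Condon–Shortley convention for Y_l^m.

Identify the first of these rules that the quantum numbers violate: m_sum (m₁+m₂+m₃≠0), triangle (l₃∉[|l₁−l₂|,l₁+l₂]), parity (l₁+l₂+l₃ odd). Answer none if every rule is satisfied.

azimuthal sum: 1 − 2 + 1 = 0  ✓
2 ≤ 2 ≤ 4 (triangle on l)  ✓
L = 1 + 3 + 2 = 6 (even)  ✓

none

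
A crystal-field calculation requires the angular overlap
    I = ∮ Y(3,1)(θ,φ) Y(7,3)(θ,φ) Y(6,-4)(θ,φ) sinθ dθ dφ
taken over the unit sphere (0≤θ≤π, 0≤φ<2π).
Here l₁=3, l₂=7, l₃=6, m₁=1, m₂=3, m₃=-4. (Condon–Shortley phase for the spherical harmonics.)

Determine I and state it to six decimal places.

0.163772

m-sum 0 ✓  L=16 even ✓  4≤6≤10 ✓
Π(2lᵢ+1) = 7×15×13 = 1365
triangle coeff Δ(3,7,6) = 1/2042040
Σ_t [1,3]: t=1:−1/207360 t=2:+1/57600 t=3:−1/207360 = 1/129600
(3j)²=168/12155 [(3 7 6; 0 0 0)], sign=+1
Σ_t [0,2]: t=0:+1/174182400 t=1:−1/2177280 t=2:+1/645120 = 191/174182400
(3j)²=36481/2042040 [(3 7 6; 1 3 -4)], sign=+1
⇒ 4πI² = 766101/2272985
I = (+1)√(766101/2272985/(4π)) = 0.16377205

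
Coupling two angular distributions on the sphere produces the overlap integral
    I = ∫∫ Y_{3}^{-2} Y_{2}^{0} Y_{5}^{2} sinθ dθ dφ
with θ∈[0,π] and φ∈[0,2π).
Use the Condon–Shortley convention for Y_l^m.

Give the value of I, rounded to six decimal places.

0.190188

Checks pass: Σm=0; 10 even; l₃=5∈[1,5].
(2·3+1)(2·2+1)(2·5+1) = 385
Δ: 0! 6! 4! / 11! → 1/2310
sum: t=0:+1/144 = 1/144
3j²(3 2 5; 0 0 0) = Δ·Π!·Σ² = 10/231  (sign -1)
sum: t=0:+1/480 = 1/480
3j²(3 2 5; -2 0 2) = Δ·Π!·Σ² = 3/110  (sign -1)
combine: 4πI² = 385·10/231·3/110 = 5/11
take √, sign +1: I = 0.19018827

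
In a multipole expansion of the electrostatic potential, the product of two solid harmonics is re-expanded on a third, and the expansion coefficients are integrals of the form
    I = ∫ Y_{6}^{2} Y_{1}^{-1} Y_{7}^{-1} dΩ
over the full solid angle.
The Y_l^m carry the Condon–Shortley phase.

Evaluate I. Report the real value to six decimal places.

Checks pass: Σm=0; 14 even; l₃=7∈[5,7].
(2·6+1)(2·1+1)(2·7+1) = 585
Δ: 0! 12! 2! / 15! → 1/1365
sum: t=0:+1/518400 = 1/518400
3j²(6 1 7; 0 0 0) = Δ·Π!·Σ² = 7/195  (sign -1)
sum: t=0:+1/1935360 = 1/1935360
3j²(6 1 7; 2 -1 -1) = Δ·Π!·Σ² = 1/91  (sign +1)
combine: 4πI² = 585·7/195·1/91 = 3/13
take √, sign -1: I = -0.13551395

-0.135514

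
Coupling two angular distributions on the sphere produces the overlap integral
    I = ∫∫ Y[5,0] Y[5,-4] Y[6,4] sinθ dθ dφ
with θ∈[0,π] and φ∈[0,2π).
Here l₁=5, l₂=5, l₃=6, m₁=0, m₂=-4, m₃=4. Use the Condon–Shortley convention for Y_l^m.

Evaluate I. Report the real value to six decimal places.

Checks pass: Σm=0; 16 even; l₃=6∈[0,10].
(2·5+1)(2·5+1)(2·6+1) = 1573
Δ: 4! 6! 6! / 17! → 1/28588560
sum: t=0:+1/345600 t=1:−1/13824 t=2:+1/5184 t=3:−1/13824 t=4:+1/345600 = 7/129600
3j²(5 5 6; 0 0 0) = Δ·Π!·Σ² = 80/7293  (sign +1)
sum: t=0:+1/345600 t=1:−1/207360 = -1/518400
3j²(5 5 6; 0 -4 4) = Δ·Π!·Σ² = 12/2431  (sign -1)
combine: 4πI² = 1573·80/7293·12/2431 = 320/3757
take √, sign -1: I = -0.08232836

-0.082328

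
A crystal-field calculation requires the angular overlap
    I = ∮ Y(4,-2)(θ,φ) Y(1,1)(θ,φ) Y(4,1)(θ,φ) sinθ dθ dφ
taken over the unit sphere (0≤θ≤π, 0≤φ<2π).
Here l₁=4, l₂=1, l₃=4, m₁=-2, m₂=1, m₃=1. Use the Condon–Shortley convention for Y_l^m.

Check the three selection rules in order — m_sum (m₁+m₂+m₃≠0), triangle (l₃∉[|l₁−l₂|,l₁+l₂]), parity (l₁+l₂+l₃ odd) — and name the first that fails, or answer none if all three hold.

Σmᵢ = 0  ✓
l₃∈[|l₁−l₂|,l₁+l₂]=[3,5], have l₃=4  ✓
Σlᵢ = 9 ⇒ odd  ✗

parity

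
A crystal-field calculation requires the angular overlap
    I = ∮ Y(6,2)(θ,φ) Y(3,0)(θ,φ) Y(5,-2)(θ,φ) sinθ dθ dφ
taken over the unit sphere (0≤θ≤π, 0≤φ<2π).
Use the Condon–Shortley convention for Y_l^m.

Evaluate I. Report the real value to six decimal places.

Checks pass: Σm=0; 14 even; l₃=5∈[3,9].
(2·6+1)(2·3+1)(2·5+1) = 1001
Δ: 4! 8! 2! / 15! → 1/675675
sum: t=1:−1/8640 t=2:+1/2304 t=3:−1/8640 = 7/34560
3j²(6 3 5; 0 0 0) = Δ·Π!·Σ² = 7/429  (sign -1)
sum: t=1:−1/8640 t=2:+1/5760 t=3:−1/60480 = 1/24192
3j²(6 3 5; 2 0 -2) = Δ·Π!·Σ² = 8/3003  (sign -1)
combine: 4πI² = 1001·7/429·8/3003 = 56/1287
take √, sign +1: I = 0.05884368

0.058844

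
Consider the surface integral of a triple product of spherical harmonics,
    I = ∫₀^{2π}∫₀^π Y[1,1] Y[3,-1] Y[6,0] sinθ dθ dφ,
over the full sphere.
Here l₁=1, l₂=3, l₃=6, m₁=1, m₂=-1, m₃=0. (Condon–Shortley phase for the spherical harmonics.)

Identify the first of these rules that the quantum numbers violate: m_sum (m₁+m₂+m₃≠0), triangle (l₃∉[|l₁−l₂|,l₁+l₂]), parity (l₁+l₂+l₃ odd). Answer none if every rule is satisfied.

triangle

azimuthal sum: 1 − 1 + 0 = 0  ✓
2 ≤ 6 ≤ 4 (triangle on l)  ✗
L = 1 + 3 + 6 = 10 (even)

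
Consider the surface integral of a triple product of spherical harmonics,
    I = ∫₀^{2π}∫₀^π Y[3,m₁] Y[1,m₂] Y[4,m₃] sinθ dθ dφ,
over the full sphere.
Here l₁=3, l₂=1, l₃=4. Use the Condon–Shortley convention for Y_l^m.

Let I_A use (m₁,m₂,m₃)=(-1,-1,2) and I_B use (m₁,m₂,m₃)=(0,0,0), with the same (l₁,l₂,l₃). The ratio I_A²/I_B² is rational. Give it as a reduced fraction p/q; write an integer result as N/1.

15/16

Shared (l₁,l₂,l₃)=(3,1,4): N and (l;000)² cancel in I_A²/I_B².
A: Δ = 0!·6!·2!/9! = 1/252; Racah Σ t=0..0: t=0:+1/96 = 1/96; ⇒ 3j(3 1 4; -1 -1 2)² = 5/84, sgn +1
B: Δ = 0!·6!·2!/9! = 1/252; Racah Σ t=0..0: t=0:+1/36 = 1/36; ⇒ 3j(3 1 4; 0 0 0)² = 4/63, sgn +1
I_A²/I_B² = (5/84)/(4/63) = 15/16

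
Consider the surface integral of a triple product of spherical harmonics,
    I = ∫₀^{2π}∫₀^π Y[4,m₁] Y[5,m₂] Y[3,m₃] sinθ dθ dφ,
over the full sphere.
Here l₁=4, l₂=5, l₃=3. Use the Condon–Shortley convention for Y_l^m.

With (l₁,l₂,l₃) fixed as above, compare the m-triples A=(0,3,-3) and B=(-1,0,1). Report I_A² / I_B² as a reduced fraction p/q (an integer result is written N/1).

420/1

Shared (l₁,l₂,l₃)=(4,5,3): N and (l;000)² cancel in I_A²/I_B².
A: Δ = 6!·2!·4!/13! = 1/180180; Racah Σ t=4..4: t=4:+1/2304 = 1/2304; ⇒ 3j(4 5 3; 0 3 -3)² = 5/143, sgn +1
B: Δ = 6!·2!·4!/13! = 1/180180; Racah Σ t=3..5: t=3:−1/288 t=4:+1/288 t=5:−1/5760 = -1/5760; ⇒ 3j(4 5 3; -1 0 1)² = 1/12012, sgn -1
I_A²/I_B² = (5/143)/(1/12012) = 420/1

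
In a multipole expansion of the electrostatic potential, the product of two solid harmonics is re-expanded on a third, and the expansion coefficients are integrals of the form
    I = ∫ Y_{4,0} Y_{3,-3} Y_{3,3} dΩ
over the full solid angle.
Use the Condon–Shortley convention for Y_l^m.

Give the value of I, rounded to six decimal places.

-0.076935

m-sum 0 ✓  L=10 even ✓  1≤3≤7 ✓
Π(2lᵢ+1) = 9×7×7 = 441
triangle coeff Δ(4,3,3) = 1/34650
Σ_t [1,3]: t=1:−1/72 t=2:+1/16 t=3:−1/72 = 5/144
(3j)²=2/77 [(4 3 3; 0 0 0)], sign=-1
Σ_t [0,0]: t=0:+1/1152 = 1/1152
(3j)²=1/154 [(4 3 3; 0 -3 3)], sign=+1
⇒ 4πI² = 9/121
I = (-1)√(9/121/(4π)) = -0.07693494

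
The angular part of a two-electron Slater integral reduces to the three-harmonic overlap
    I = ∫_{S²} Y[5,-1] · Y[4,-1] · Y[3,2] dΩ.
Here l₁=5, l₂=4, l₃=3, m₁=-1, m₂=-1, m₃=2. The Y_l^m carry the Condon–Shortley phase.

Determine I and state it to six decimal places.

Checks pass: Σm=0; 12 even; l₃=3∈[1,9].
(2·5+1)(2·4+1)(2·3+1) = 693
Δ: 6! 4! 2! / 13! → 1/180180
sum: t=2:+1/576 t=3:−1/144 t=4:+1/576 = -1/288
3j²(5 4 3; 0 0 0) = Δ·Π!·Σ² = 20/1001  (sign +1)
sum: t=2:+1/1152 t=3:−1/432 = -5/3456
3j²(5 4 3; -1 -1 2) = Δ·Π!·Σ² = 625/36036  (sign +1)
combine: 4πI² = 693·20/1001·625/36036 = 3125/13013
take √, sign +1: I = 0.13823925

0.138239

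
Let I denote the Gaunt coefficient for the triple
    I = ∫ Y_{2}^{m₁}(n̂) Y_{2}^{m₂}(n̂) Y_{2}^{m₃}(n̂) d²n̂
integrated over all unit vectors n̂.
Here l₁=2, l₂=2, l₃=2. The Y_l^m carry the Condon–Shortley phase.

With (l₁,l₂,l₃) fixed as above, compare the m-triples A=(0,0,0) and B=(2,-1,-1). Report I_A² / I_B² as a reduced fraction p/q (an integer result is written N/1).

2/3

Shared (l₁,l₂,l₃)=(2,2,2): N and (l;000)² cancel in I_A²/I_B².
A: Δ = 2!·2!·2!/7! = 1/630; Racah Σ t=0..2: t=0:+1/8 t=1:−1/1 t=2:+1/8 = -3/4; ⇒ 3j(2 2 2; 0 0 0)² = 2/35, sgn -1
B: Δ = 2!·2!·2!/7! = 1/630; Racah Σ t=0..0: t=0:+1/4 = 1/4; ⇒ 3j(2 2 2; 2 -1 -1)² = 3/35, sgn -1
I_A²/I_B² = (2/35)/(3/35) = 2/3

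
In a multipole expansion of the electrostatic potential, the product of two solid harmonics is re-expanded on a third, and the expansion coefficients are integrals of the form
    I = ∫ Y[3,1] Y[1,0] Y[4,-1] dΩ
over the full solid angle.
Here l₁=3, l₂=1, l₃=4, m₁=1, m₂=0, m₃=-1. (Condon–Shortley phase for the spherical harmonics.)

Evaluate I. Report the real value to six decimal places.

-0.238414

m-sum 0 ✓  L=8 even ✓  2≤4≤4 ✓
Π(2lᵢ+1) = 7×3×9 = 189
triangle coeff Δ(3,1,4) = 1/252
Σ_t [0,0]: t=0:+1/36 = 1/36
(3j)²=4/63 [(3 1 4; 0 0 0)], sign=+1
Σ_t [0,0]: t=0:+1/48 = 1/48
(3j)²=5/84 [(3 1 4; 1 0 -1)], sign=-1
⇒ 4πI² = 5/7
I = (-1)√(5/7/(4π)) = -0.23841361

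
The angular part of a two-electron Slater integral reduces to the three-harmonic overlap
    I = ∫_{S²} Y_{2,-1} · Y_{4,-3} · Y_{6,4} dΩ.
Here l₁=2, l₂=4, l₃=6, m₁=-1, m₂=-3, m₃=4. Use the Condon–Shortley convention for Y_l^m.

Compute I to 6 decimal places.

Rules hold: Σm=0, L=12 even, 2≤6≤6.
N = 5·9·13 = 585
Δ = 0!·4!·8!/13! = 1/6435
Racah Σ t=0..0: t=0:+1/2304 = 1/2304
⇒ 3j(2 4 6; 0 0 0)² = 5/143, sgn +1
Racah Σ t=0..0: t=0:+1/30240 = 1/30240
⇒ 3j(2 4 6; -1 -3 4)² = 16/429, sgn +1
4πI² = N·(3j₀)²·(3jₘ)² = 1200/1573
I = +1·√(0.762873/4π) = 0.24638901

0.246389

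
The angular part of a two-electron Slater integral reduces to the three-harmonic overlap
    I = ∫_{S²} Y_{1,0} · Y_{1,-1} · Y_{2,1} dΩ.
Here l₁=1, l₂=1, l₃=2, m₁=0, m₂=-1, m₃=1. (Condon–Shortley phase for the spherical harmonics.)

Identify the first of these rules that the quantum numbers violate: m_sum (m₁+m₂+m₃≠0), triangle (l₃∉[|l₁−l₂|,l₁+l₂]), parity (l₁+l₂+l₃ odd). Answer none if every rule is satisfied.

azimuthal sum: 0 − 1 + 1 = 0  ✓
0 ≤ 2 ≤ 2 (triangle on l)  ✓
L = 1 + 1 + 2 = 4 (even)  ✓

none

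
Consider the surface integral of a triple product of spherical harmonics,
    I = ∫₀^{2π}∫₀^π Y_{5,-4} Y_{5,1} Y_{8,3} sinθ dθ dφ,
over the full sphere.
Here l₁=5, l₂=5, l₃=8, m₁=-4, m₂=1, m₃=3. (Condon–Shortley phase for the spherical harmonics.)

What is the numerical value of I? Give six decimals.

Rules hold: Σm=0, L=18 even, 0≤8≤10.
N = 11·11·17 = 2057
Δ = 2!·8!·8!/19! = 1/37413090
Racah Σ t=0..2: t=0:+1/1036800 t=1:−1/331776 t=2:+1/1036800 = -1/921600
⇒ 3j(5 5 8; 0 0 0)² = 490/46189, sgn -1
Racah Σ t=1..2: t=1:−1/29030400 t=2:+1/5806080 = 1/7257600
⇒ 3j(5 5 8; -4 1 3)² = 64/4199, sgn -1
4πI² = N·(3j₀)²·(3jₘ)² = 344960/1037153
I = +1·√(0.332603/4π) = 0.16268894

0.162689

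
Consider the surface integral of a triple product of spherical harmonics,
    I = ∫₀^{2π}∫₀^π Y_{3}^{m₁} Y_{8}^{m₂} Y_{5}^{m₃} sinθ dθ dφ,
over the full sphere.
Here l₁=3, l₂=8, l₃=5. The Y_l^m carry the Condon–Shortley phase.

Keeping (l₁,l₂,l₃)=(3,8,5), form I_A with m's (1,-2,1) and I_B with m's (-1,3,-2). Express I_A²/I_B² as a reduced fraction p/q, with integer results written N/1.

21/22

l's match ⇒ only the (l;m) 3-j factors differ between A and B.
A: triangle coeff Δ(3,8,5) = 1/136136; Σ_t [2,2]: t=2:+1/829440 = 1/829440; (3j)²=225/9724 [(3 8 5; 1 -2 1)], sign=+1
B: triangle coeff Δ(3,8,5) = 1/136136; Σ_t [4,4]: t=4:+1/1451520 = 1/1451520; (3j)²=75/3094 [(3 8 5; -1 3 -2)], sign=-1
I_A²/I_B² = (225/9724)/(75/3094) = 21/22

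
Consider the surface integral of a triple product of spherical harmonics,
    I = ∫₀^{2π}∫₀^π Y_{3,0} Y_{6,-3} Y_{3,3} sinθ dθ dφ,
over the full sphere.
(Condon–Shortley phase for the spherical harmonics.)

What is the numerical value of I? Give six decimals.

-0.108647

Checks pass: Σm=0; 12 even; l₃=3∈[3,9].
(2·3+1)(2·6+1)(2·3+1) = 637
Δ: 6! 0! 6! / 13! → 1/12012
sum: t=3:−1/1296 = -1/1296
3j²(3 6 3; 0 0 0) = Δ·Π!·Σ² = 100/3003  (sign +1)
sum: t=3:−1/25920 = -1/25920
3j²(3 6 3; 0 -3 3) = Δ·Π!·Σ² = 1/143  (sign -1)
combine: 4πI² = 637·100/3003·1/143 = 700/4719
take √, sign -1: I = -0.10864734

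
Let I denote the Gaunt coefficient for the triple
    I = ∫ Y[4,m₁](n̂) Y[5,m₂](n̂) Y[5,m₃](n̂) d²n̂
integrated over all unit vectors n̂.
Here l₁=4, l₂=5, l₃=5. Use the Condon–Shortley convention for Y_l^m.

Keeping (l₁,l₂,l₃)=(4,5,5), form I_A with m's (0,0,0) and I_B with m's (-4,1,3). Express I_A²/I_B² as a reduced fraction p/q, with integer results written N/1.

3/5

Shared (l₁,l₂,l₃)=(4,5,5): N and (l;000)² cancel in I_A²/I_B².
A: Δ = 4!·4!·6!/15! = 1/3153150; Racah Σ t=0..4: t=0:+1/69120 t=1:−1/1728 t=2:+1/576 t=3:−1/1728 t=4:+1/69120 = 7/11520; ⇒ 3j(4 5 5; 0 0 0)² = 2/143, sgn -1
B: Δ = 4!·4!·6!/15! = 1/3153150; Racah Σ t=4..4: t=4:+1/27648 = 1/27648; ⇒ 3j(4 5 5; -4 1 3)² = 10/429, sgn +1
I_A²/I_B² = (2/143)/(10/429) = 3/5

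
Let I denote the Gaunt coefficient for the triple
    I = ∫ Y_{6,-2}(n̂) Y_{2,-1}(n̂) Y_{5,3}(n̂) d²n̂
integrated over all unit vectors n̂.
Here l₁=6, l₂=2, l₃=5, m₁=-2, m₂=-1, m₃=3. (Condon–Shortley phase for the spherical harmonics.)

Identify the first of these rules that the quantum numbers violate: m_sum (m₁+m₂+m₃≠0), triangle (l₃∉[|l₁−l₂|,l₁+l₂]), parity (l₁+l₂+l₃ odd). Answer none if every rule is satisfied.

parity

Σmᵢ = 0  ✓
l₃∈[|l₁−l₂|,l₁+l₂]=[4,8], have l₃=5  ✓
Σlᵢ = 13 ⇒ odd  ✗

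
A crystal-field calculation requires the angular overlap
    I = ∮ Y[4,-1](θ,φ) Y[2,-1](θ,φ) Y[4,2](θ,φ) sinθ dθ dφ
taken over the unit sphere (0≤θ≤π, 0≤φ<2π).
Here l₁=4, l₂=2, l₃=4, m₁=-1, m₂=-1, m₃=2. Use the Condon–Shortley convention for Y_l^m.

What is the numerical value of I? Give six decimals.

0.127700

m-sum 0 ✓  L=10 even ✓  2≤4≤6 ✓
Π(2lᵢ+1) = 9×5×9 = 405
triangle coeff Δ(4,2,4) = 1/13860
Σ_t [0,2]: t=0:+1/192 t=1:−1/36 t=2:+1/192 = -5/288
(3j)²=20/693 [(4 2 4; 0 0 0)], sign=-1
Σ_t [0,1]: t=0:+1/240 t=1:−1/96 = -1/160
(3j)²=27/1540 [(4 2 4; -1 -1 2)], sign=-1
⇒ 4πI² = 1215/5929
I = (+1)√(1215/5929/(4π)) = 0.12770047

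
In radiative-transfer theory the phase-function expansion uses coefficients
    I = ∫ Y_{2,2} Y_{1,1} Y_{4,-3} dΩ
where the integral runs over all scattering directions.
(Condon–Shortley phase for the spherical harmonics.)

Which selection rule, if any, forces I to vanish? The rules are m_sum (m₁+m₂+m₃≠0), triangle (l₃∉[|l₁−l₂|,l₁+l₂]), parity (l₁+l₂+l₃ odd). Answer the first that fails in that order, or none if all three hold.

triangle

azimuthal sum: 2 + 1 − 3 = 0  ✓
1 ≤ 4 ≤ 3 (triangle on l)  ✗
L = 2 + 1 + 4 = 7 (odd)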